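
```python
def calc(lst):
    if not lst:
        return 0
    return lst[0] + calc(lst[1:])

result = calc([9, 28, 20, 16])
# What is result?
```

9 + 28 + 20 + 16 + 0 = 73

Answer: 73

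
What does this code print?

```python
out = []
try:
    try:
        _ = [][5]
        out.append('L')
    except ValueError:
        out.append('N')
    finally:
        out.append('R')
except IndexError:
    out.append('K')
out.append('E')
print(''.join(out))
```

Execution trace: 'R' (finally) → 'K' (outer except IndexError) → 'E' (after the try/except). Output: RKE

Answer: RKE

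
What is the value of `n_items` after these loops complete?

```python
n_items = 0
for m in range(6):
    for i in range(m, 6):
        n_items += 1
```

Upper triangle: 6 + 5 + ... + 1
`n_items` takes the values: 0 → 1 → 2 → 3 → 4 → 5 → 6 → 7 → 8 → 9 → 10 → 11 → 12 → 13 → 14 → 15 → 16 → 17 → 18 → 19 → 20 → 21

Answer: 21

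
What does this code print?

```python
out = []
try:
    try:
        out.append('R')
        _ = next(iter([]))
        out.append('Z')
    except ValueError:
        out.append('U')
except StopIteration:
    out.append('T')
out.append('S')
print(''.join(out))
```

Execution trace: 'R' (try body) → 'T' (outer except StopIteration) → 'S' (after the try/except). Output: RTS

Answer: RTS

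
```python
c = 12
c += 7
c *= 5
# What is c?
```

Trace:
`c = 12` → c = 12
`c += 7` → c = 19
`c *= 5` → c = 95
So c = 95

Answer: 95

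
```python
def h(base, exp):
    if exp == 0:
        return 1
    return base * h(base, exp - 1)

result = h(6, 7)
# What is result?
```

h(6, 7) = 6 * 6 * 6 * 6 * 6 * 6 * 6 = 279936

Answer: 279936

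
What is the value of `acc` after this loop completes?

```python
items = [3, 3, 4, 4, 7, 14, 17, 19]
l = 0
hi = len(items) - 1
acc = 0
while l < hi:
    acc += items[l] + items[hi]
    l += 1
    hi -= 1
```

Sum of pairs from ends
`acc` takes the values: 0 → 22 → 42 → 60 → 71

Answer: 71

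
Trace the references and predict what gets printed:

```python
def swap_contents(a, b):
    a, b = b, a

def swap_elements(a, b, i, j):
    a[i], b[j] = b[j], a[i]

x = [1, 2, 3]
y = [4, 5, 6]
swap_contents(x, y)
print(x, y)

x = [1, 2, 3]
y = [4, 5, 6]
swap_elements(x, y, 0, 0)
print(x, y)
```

Key concept: parameter rebinding vs mutation.
Step by step:
`x = [1, 2, 3]` → x = [1, 2, 3]
`y = [4, 5, 6]` → y = [4, 5, 6]
`swap_contents(x, y)` → no visible change to tracked variables
`print(x, y)` → prints [1, 2, 3] [4, 5, 6]
`x = [1, 2, 3]` → x = [1, 2, 3]
`y = [4, 5, 6]` → y = [4, 5, 6]
`swap_elements(x, y, 0, 0)` → x = [4, 2, 3]; y = [1, 5, 6]
`print(x, y)` → prints [4, 2, 3] [1, 5, 6]

Answer:
[1, 2, 3] [4, 5, 6]
[4, 2, 3] [1, 5, 6]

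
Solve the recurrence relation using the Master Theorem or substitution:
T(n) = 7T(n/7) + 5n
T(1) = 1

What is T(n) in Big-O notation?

By Master Theorem: a=7, b=7, f(n)=5n. Since log_7(7) = 1 and f(n) = Θ(n^1), Case 2 applies. T(n) = O(n log n).

Answer: O(n log n)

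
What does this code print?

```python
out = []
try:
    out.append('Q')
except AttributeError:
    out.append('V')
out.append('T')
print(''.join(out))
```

Execution trace: 'Q' (try body, no exception) → 'T' (after the try/except). Output: QT

Answer: QT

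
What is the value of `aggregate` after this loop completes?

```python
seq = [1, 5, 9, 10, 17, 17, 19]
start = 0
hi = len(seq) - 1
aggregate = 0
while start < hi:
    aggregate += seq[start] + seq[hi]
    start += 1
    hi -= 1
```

Sum of pairs from ends
`aggregate` takes the values: 0 → 20 → 42 → 68

Answer: 68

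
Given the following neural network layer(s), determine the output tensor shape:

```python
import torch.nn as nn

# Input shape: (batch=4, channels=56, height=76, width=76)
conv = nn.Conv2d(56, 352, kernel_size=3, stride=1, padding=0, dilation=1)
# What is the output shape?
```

Input: (4, 56, 76, 76) -> Output: (4, 352, 74, 74)

Answer: (4, 352, 74, 74)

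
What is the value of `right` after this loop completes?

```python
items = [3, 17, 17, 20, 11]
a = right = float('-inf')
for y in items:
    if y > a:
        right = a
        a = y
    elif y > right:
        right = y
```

Second largest (with repeats) in [3, 17, 17, 20, 11]
`right` takes the values: -inf → 3 → 17

Answer: 17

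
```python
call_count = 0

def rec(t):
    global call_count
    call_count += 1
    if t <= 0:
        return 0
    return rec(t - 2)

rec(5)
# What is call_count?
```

Linear recursion stepping by 2: 4 calls from t=5 down to ≤0.

Answer: 4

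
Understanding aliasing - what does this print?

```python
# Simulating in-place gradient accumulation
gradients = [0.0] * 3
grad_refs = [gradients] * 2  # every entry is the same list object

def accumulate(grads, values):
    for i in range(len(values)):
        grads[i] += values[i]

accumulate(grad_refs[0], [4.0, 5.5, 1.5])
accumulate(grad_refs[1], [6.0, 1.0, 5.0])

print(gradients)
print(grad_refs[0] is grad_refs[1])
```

Key concept: gradient accumulation aliasing.
Step by step:
`gradients = [0.0] * 3` → gradients = [0.0, 0.0, 0.0]
`grad_refs = [gradients] * 2` → grad_refs = [[0.0, 0.0, 0.0], [0.0, 0.0, 0.0]]
`accumulate(grad_refs[0], [4.0, 5.5, 1.5])` → gradients = [4.0, 5.5, 1.5]; grad_refs = [[4.0, 5.5, 1.5], [4.0, 5.5, 1.5]]
`accumulate(grad_refs[1], [6.0, 1.0, 5.0])` → gradients = [10.0, 6.5, 6.5]; grad_refs = [[10.0, 6.5, 6.5], [10.0, 6.5, 6.5]]
`print(gradients)` → prints [10.0, 6.5, 6.5]
`print(grad_refs[0] is grad_refs[1])` → prints True

Answer:
[10.0, 6.5, 6.5]
True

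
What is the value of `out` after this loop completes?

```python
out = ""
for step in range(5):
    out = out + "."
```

Repeat '.' 5 times
`out` takes the values: "" → "." → ".." → "..." → "...." → "....."

Answer: "....."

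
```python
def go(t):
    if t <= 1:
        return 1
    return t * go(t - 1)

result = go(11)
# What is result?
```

go(11) = 11 * 10 * 9 * 8 * 7 * 6 * 5 * 4 * 3 * 2 * 1 = 39916800

Answer: 39916800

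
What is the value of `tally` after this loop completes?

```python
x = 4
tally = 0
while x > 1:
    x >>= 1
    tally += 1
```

Count right shifts until 1
`tally` takes the values: 0 → 1 → 2

Answer: 2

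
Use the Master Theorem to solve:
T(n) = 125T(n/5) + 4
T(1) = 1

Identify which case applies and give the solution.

a=125, b=5, f(n)=4. log_5(125) = 3. Since c=0 < 3, Case 1 applies: T(n) = Θ(n^log_b(a)) = O(n^3).

Answer: O(n^3) - Case 1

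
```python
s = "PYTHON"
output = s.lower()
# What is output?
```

Trace:
`s = "PYTHON"` → s = 'PYTHON'
`output = s.lower()` → output = 'python'
So output = 'python'

Answer: 'python'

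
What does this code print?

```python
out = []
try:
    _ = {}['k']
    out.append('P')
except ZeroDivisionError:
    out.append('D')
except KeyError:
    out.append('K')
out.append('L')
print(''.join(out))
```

Execution trace: 'K' (except KeyError) → 'L' (after the try/except). Output: KL

Answer: KL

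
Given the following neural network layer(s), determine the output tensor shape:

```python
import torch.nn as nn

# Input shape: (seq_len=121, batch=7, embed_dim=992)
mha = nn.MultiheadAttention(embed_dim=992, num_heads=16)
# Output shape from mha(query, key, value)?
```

Input: (121, 7, 992) -> Output: (121, 7, 992)

Answer: (121, 7, 992)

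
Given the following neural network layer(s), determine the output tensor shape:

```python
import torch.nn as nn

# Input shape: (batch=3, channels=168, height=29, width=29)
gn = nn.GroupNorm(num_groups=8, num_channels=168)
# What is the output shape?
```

Input: (3, 168, 29, 29) -> Output: (3, 168, 29, 29)

Answer: (3, 168, 29, 29)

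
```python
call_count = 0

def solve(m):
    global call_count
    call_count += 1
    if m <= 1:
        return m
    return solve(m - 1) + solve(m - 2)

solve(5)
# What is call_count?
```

Calls(m) = 1 + Calls(m-1) + Calls(m-2); Calls(0)=Calls(1)=1. For m=5 this gives 15.

Answer: 15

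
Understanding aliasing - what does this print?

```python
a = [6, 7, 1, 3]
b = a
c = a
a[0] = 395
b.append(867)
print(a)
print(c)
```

Key concept: multiple aliases.
Step by step:
`a = [6, 7, 1, 3]` → a = [6, 7, 1, 3]
`b = a` → b = [6, 7, 1, 3] (same object as a)
`c = a` → c = [6, 7, 1, 3] (same object as a, b)
`a[0] = 395` → a = [395, 7, 1, 3] (same object as b, c); b = [395, 7, 1, 3] (same object as a, c); c = [395, 7, 1, 3] (same object as a, b)
`b.append(867)` → a = [395, 7, 1, 3, 867] (same object as b, c); b = [395, 7, 1, 3, 867] (same object as a, c); c = [395, 7, 1, 3, 867] (same object as a, b)
`print(a)` → prints [395, 7, 1, 3, 867]
`print(c)` → prints [395, 7, 1, 3, 867]

Answer:
[395, 7, 1, 3, 867]
[395, 7, 1, 3, 867]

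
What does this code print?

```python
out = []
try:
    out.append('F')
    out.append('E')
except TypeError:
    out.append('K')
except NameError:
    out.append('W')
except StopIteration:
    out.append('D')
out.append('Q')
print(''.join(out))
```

Execution trace: 'F' (try body) → 'E' (try body, no exception) → 'Q' (after the try/except). Output: FEQ

Answer: FEQ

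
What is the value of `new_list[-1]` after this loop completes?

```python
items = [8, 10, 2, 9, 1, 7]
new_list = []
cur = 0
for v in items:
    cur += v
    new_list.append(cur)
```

Cumulative sum ends at 37
`new_list` takes the values: [] → [8] → [8, 18] → [8, 18, 20] → [8, 18, 20, 29] → [8, 18, 20, 29, 30] → [8, 18, 20, 29, 30, 37]
So `new_list[-1]` = 37

Answer: 37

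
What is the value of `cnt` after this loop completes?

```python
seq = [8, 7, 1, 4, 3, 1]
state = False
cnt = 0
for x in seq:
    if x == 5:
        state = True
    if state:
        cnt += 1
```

Count elements after first 5 in [8, 7, 1, 4, 3, 1]
`cnt` takes the values: 0

Answer: 0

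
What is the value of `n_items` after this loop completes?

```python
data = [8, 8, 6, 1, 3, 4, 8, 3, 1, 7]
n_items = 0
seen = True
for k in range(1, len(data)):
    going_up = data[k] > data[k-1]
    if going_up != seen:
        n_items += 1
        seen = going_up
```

Count direction changes in [8, 8, 6, 1, 3, 4, 8, 3, 1, 7]
`n_items` takes the values: 0 → 1 → 2 → 3 → 4

Answer: 4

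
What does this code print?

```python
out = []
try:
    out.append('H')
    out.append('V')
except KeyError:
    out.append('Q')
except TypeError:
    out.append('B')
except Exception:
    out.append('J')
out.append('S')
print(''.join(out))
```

Execution trace: 'H' (try body) → 'V' (try body, no exception) → 'S' (after the try/except). Output: HVS

Answer: HVS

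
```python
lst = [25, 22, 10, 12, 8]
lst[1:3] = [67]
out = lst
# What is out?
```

Trace:
`lst = [25, 22, 10, 12, 8]` → lst = [25, 22, 10, 12, 8]
`lst[1:3] = [67]` → lst = [25, 67, 12, 8]
`out = lst` → out = [25, 67, 12, 8]
So out = [25, 67, 12, 8]

Answer: [25, 67, 12, 8]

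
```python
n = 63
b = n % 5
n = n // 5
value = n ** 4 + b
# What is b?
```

Trace:
`n = 63` → n = 63
`b = n % 5` → b = 3
`n = n // 5` → n = 12
`value = n ** 4 + b` → value = 20739
So b = 3

Answer: 3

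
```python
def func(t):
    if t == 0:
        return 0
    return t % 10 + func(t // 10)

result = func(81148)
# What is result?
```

Sum of digits of 81148: 8 + 4 + 1 + 1 + 8 = 22

Answer: 22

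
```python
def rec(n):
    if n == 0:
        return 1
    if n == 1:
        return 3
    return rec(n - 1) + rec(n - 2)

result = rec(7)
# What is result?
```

Build up from base cases: rec(0)=1, rec(1)=3, rec(2)=4, rec(3)=7, rec(4)=11, rec(5)=18, rec(6)=29, ..., rec(7)=47

Answer: 47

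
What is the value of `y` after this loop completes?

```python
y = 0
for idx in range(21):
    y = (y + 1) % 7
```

Increment mod 7, 21 times = 0
`y` takes the values: 0 → 1 → 2 → 3 → 4 → 5 → 6 → 0 → 1 → 2 → 3 → 4 → 5 → 6 → 0 → 1 → 2 → 3 → 4 → 5 → 6 → 0

Answer: 0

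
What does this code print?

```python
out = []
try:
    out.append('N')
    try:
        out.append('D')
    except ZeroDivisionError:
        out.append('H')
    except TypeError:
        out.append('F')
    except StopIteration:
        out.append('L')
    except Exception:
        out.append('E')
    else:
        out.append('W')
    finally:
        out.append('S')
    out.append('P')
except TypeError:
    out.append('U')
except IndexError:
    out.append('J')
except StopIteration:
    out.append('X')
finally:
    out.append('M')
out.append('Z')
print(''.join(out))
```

Execution trace: 'N' (try body) → 'D' (inner try body, no exception) → 'W' (inner else) → 'S' (inner finally) → 'P' (try body, no exception) → 'M' (finally) → 'Z' (after the try/except). Output: NDWSPMZ

Answer: NDWSPMZ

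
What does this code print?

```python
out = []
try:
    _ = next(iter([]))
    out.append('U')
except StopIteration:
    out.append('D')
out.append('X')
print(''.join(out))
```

Execution trace: 'D' (except StopIteration) → 'X' (after the try/except). Output: DX

Answer: DX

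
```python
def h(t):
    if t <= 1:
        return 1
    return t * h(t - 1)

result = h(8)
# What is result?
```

h(8) = 8 * 7 * 6 * 5 * 4 * 3 * 2 * 1 = 40320

Answer: 40320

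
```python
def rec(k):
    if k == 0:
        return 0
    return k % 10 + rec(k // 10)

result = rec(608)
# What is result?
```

Sum of digits of 608: 8 + 0 + 6 = 14

Answer: 14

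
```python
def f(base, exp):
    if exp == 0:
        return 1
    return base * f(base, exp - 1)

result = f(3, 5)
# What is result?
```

f(3, 5) = 3 * 3 * 3 * 3 * 3 = 243

Answer: 243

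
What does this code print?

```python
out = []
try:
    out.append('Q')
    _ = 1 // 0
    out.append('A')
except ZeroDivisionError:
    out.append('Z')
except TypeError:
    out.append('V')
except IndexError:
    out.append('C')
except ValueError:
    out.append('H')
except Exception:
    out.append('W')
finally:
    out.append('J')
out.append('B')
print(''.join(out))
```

Execution trace: 'Q' (try body) → 'Z' (except ZeroDivisionError) → 'J' (finally) → 'B' (after the try/except). Output: QZJB

Answer: QZJB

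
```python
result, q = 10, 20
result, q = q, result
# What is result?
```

Trace:
`result, q = 10, 20` → result = 10; q = 20
`result, q = q, result` → result = 20; q = 10
So result = 20

Answer: 20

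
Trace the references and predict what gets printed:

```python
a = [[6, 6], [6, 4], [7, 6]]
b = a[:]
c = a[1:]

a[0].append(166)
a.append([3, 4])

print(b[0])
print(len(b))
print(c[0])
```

Key concept: slice with nested mutation.
Step by step:
`a = [[6, 6], [6, 4], [7, 6]]` → a = [[6, 6], [6, 4], [7, 6]]
`b = a[:]` → b = [[6, 6], [6, 4], [7, 6]]
`c = a[1:]` → c = [[6, 4], [7, 6]]
`a[0].append(166)` → a = [[6, 6, 166], [6, 4], [7, 6]]; b = [[6, 6, 166], [6, 4], [7, 6]]
`a.append([3, 4])` → a = [[6, 6, 166], [6, 4], [7, 6], [3, 4]]
`print(b[0])` → prints [6, 6, 166]
`print(len(b))` → prints 3
`print(c[0])` → prints [6, 4]

Answer:
[6, 6, 166]
3
[6, 4]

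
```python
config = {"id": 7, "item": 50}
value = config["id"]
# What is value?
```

Trace:
`config = {"id": 7, "item": 50}` → config = {'id': 7, 'item': 50}
`value = config["id"]` → value = 7
So value = 7

Answer: 7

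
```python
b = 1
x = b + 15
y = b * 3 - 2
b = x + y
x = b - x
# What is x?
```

Trace:
`b = 1` → b = 1
`x = b + 15` → x = 16
`y = b * 3 - 2` → y = 1
`b = x + y` → b = 17
`x = b - x` → x = 1
So x = 1

Answer: 1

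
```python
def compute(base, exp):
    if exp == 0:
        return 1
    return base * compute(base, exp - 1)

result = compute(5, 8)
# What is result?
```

compute(5, 8) = 5 * 5 * 5 * 5 * 5 * 5 * 5 * 5 = 390625

Answer: 390625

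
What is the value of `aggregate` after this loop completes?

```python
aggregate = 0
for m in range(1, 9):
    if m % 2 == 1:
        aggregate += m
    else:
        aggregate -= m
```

Add odd, subtract even
`aggregate` takes the values: 0 → 1 → -1 → 2 → -2 → 3 → -3 → 4 → -4

Answer: -4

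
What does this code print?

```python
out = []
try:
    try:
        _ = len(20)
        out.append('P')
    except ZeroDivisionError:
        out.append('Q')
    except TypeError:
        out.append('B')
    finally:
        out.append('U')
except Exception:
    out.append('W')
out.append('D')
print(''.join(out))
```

Execution trace: 'B' (inner except TypeError) → 'U' (inner finally) → 'D' (after the try/except). Output: BUD

Answer: BUD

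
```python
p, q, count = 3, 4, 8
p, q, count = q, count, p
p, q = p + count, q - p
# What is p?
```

Trace:
`p, q, count = 3, 4, 8` → p = 3; q = 4; count = 8
`p, q, count = q, count, p` → p = 4; q = 8; count = 3
`p, q = p + count, q - p` → p = 7; q = 4
So p = 7

Answer: 7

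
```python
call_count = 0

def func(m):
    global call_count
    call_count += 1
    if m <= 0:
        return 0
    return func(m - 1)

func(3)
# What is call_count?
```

Linear recursion stepping by 1: 4 calls from m=3 down to ≤0.

Answer: 4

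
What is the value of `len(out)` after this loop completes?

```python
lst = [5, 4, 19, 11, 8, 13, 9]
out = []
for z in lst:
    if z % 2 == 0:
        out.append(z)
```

Count even numbers in [5, 4, 19, 11, 8, 13, 9]
`out` takes the values: [] → [4] → [4, 8]
So `len(out)` = 2

Answer: 2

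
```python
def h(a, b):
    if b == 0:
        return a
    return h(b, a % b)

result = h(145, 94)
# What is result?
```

h(145, 94) -> h(94, 51) -> h(51, 43) -> h(43, 8) -> h(8, 3) -> h(3, 2) -> h(2, 1) -> h(1, 0) -> 1

Answer: 1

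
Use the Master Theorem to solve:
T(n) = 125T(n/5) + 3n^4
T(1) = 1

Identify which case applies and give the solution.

a=125, b=5, f(n)=3n^4. log_5(125) = 3. Since c=4 > 3 and the regularity condition holds (125(n/5)^4 = (125/5^4)n^4 with 125/5^4 < 1), Case 3 applies: T(n) = Θ(f(n)) = O(n^4).

Answer: O(n^4) - Case 3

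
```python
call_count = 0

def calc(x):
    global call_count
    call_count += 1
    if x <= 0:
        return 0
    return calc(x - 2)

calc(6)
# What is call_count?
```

Linear recursion stepping by 2: 4 calls from x=6 down to ≤0.

Answer: 4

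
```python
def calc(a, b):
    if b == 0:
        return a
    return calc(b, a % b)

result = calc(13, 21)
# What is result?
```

calc(13, 21) -> calc(21, 13) -> calc(13, 8) -> calc(8, 5) -> calc(5, 3) -> calc(3, 2) -> calc(2, 1) -> calc(1, 0) -> 1

Answer: 1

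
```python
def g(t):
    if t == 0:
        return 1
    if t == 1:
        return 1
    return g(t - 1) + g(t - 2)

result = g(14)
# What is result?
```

Build up from base cases: g(0)=1, g(1)=1, g(2)=2, g(3)=3, g(4)=5, g(5)=8, g(6)=13, ..., g(14)=610

Answer: 610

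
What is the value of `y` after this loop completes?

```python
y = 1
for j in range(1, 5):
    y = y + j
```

Start at 1, add 1 through 4
`y` takes the values: 1 → 2 → 4 → 7 → 11

Answer: 11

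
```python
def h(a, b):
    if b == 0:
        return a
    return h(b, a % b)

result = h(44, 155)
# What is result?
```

h(44, 155) -> h(155, 44) -> h(44, 23) -> h(23, 21) -> h(21, 2) -> h(2, 1) -> h(1, 0) -> 1

Answer: 1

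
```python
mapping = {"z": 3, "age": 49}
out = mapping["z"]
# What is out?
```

Trace:
`mapping = {"z": 3, "age": 49}` → mapping = {'z': 3, 'age': 49}
`out = mapping["z"]` → out = 3
So out = 3

Answer: 3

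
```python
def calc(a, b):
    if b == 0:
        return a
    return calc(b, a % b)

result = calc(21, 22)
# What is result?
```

calc(21, 22) -> calc(22, 21) -> calc(21, 1) -> calc(1, 0) -> 1

Answer: 1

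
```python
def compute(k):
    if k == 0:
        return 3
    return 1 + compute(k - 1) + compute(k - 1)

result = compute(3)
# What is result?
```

compute(k) = 1 + 2·compute(k-1), compute(0)=3. Closed form: (3+1)·2^3 - 1 = 31.

Answer: 31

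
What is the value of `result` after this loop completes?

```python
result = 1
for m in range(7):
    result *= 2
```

2^7 = 128
`result` takes the values: 1 → 2 → 4 → 8 → 16 → 32 → 64 → 128

Answer: 128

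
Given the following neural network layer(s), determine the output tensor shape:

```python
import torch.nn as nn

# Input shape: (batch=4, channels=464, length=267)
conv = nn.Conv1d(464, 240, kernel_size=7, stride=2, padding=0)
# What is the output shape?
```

Input: (4, 464, 267) -> Output: (4, 240, 131)

Answer: (4, 240, 131)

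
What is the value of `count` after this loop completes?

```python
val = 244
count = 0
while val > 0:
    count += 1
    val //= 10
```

Count digits by repeated division by 10
`count` takes the values: 0 → 1 → 2 → 3

Answer: 3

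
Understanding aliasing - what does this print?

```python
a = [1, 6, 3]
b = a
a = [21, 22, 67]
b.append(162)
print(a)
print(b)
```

Key concept: rebinding vs mutation: a is rebound to a new list, b still points at the original.
Step by step:
`a = [1, 6, 3]` → a = [1, 6, 3]
`b = a` → b = [1, 6, 3] (same object as a)
`a = [21, 22, 67]` → a = [21, 22, 67]
`b.append(162)` → b = [1, 6, 3, 162]
`print(a)` → prints [21, 22, 67]
`print(b)` → prints [1, 6, 3, 162]

Answer:
[21, 22, 67]
[1, 6, 3, 162]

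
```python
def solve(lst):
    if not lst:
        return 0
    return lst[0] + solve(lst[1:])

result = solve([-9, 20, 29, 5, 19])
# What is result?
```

(-9) + 20 + 29 + 5 + 19 + 0 = 64

Answer: 64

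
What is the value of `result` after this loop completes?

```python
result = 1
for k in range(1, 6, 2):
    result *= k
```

Product of 1, 3, 5, ... up to 5
`result` takes the values: 1 → 3 → 15

Answer: 15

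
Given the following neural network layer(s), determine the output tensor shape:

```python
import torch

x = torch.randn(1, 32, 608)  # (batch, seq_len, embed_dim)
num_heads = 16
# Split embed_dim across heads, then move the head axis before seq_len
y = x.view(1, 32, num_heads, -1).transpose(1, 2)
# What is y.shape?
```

Input: (1, 32, 608) -> head_dim = 608 // 16 = 38; after view: (1, 32, 16, 38) -> after transpose(1, 2): (1, 16, 32, 38) -> Output: (1, 16, 32, 38)

Answer: (1, 16, 32, 38)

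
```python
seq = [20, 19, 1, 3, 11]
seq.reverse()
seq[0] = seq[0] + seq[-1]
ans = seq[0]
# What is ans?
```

Trace:
`seq = [20, 19, 1, 3, 11]` → seq = [20, 19, 1, 3, 11]
`seq.reverse()` → seq = [11, 3, 1, 19, 20]
`seq[0] = seq[0] + seq[-1]` → seq = [31, 3, 1, 19, 20]
`ans = seq[0]` → ans = 31
So ans = 31

Answer: 31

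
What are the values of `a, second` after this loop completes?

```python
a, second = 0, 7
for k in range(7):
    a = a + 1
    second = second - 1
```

a goes 0→7, second goes 7→0
`a, second` takes the values: (0, 7) → (1, 7) → (1, 6) → (2, 6) → (2, 5) → (3, 5) → (3, 4) → (4, 4) → (4, 3) → (5, 3) → (5, 2) → (6, 2) → (6, 1) → (7, 1) → (7, 0)

Answer: 7, 0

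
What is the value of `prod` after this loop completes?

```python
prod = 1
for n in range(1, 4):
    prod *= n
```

3! = 6
`prod` takes the values: 1 → 2 → 6

Answer: 6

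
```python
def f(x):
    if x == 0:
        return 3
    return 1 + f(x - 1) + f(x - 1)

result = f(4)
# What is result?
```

f(x) = 1 + 2·f(x-1), f(0)=3. Closed form: (3+1)·2^4 - 1 = 63.

Answer: 63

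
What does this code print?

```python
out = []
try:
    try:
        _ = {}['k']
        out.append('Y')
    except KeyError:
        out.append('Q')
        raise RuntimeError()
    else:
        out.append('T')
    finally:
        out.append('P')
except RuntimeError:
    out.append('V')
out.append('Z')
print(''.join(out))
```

Execution trace: 'Q' (inner except KeyError) → 'P' (inner finally) → 'V' (outer except RuntimeError) → 'Z' (after the try/except). Output: QPVZ

Answer: QPVZ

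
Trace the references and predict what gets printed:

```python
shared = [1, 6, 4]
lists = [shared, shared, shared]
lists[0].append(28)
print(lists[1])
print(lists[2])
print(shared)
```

Key concept: list of same reference.
Step by step:
`shared = [1, 6, 4]` → shared = [1, 6, 4]
`lists = [shared, shared, shared]` → lists = [[1, 6, 4], [1, 6, 4], [1, 6, 4]]
`lists[0].append(28)` → shared = [1, 6, 4, 28]; lists = [[1, 6, 4, 28], [1, 6, 4, 28], [1, 6, 4, 28]]
`print(lists[1])` → prints [1, 6, 4, 28]
`print(lists[2])` → prints [1, 6, 4, 28]
`print(shared)` → prints [1, 6, 4, 28]

Answer:
[1, 6, 4, 28]
[1, 6, 4, 28]
[1, 6, 4, 28]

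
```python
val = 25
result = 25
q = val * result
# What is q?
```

Trace:
`val = 25` → val = 25
`result = 25` → result = 25
`q = val * result` → q = 625
So q = 625

Answer: 625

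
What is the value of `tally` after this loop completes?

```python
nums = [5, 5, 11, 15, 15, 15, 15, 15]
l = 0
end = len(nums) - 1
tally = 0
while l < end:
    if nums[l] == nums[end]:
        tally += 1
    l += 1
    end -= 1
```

Count matching pairs from ends
`tally` takes the values: 0 → 1

Answer: 1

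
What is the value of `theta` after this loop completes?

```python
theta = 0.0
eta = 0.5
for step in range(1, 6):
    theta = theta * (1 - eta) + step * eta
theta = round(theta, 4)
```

Moving average with lr=0.5
`theta` takes the values: 0.0 → 0.5 → 1.25 → 2.125 → 3.0625 → 4.03125 → 4.0312

Answer: 4.0312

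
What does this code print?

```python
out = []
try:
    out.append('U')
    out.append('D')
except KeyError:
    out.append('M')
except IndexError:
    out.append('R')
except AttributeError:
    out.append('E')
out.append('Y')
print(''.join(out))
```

Execution trace: 'U' (try body) → 'D' (try body, no exception) → 'Y' (after the try/except). Output: UDY

Answer: UDY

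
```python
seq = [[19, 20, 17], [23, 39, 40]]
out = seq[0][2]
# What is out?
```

Trace:
`seq = [[19, 20, 17], [23, 39, 40]]` → seq = [[19, 20, 17], [23, 39, 40]]
`out = seq[0][2]` → out = 17
So out = 17

Answer: 17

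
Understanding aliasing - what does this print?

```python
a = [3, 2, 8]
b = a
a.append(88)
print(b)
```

Key concept: basic list aliasing.
Step by step:
`a = [3, 2, 8]` → a = [3, 2, 8]
`b = a` → b = [3, 2, 8] (same object as a)
`a.append(88)` → a = [3, 2, 8, 88] (same object as b); b = [3, 2, 8, 88] (same object as a)
`print(b)` → prints [3, 2, 8, 88]

Answer: [3, 2, 8, 88]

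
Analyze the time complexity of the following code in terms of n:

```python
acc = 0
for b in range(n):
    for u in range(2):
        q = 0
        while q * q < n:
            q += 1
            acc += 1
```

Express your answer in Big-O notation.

Each loop level contributes: n × 1 × √n. Multiplying the contributions gives O(n√n).

Answer: O(n√n)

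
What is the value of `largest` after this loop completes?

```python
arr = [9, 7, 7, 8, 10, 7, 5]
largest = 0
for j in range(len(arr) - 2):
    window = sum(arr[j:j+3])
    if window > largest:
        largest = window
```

Max sum of 3-element window in [9, 7, 7, 8, 10, 7, 5]
`largest` takes the values: 0 → 23 → 25

Answer: 25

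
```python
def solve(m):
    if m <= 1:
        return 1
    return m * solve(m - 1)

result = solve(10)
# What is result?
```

solve(10) = 10 * 9 * 8 * 7 * 6 * 5 * 4 * 3 * 2 * 1 = 3628800

Answer: 3628800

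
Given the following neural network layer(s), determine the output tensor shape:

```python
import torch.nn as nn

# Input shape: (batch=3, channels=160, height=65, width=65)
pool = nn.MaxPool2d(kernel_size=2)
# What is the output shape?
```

Input: (3, 160, 65, 65) -> Output: (3, 160, 32, 32)

Answer: (3, 160, 32, 32)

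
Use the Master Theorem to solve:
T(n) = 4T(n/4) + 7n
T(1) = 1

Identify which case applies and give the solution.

a=4, b=4, f(n)=7n. log_4(4) = 1. Since c=1 = 1, Case 2 applies: T(n) = Θ(n^log_b(a) · log n) = O(n log n).

Answer: O(n log n) - Case 2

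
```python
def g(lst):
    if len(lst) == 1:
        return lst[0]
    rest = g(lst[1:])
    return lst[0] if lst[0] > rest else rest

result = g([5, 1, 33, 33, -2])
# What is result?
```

Recursive max over [5, 1, 33, 33, -2] = 33

Answer: 33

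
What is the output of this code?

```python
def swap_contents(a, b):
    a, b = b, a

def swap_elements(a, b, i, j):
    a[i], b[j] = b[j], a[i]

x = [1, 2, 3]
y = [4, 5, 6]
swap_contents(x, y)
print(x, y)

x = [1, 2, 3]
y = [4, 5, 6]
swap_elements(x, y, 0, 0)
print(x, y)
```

Key concept: parameter rebinding vs mutation.
Step by step:
`x = [1, 2, 3]` → x = [1, 2, 3]
`y = [4, 5, 6]` → y = [4, 5, 6]
`swap_contents(x, y)` → no visible change to tracked variables
`print(x, y)` → prints [1, 2, 3] [4, 5, 6]
`x = [1, 2, 3]` → x = [1, 2, 3]
`y = [4, 5, 6]` → y = [4, 5, 6]
`swap_elements(x, y, 0, 0)` → x = [4, 2, 3]; y = [1, 5, 6]
`print(x, y)` → prints [4, 2, 3] [1, 5, 6]

Answer:
[1, 2, 3] [4, 5, 6]
[4, 2, 3] [1, 5, 6]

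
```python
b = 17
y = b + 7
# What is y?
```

Trace:
`b = 17` → b = 17
`y = b + 7` → y = 24
So y = 24

Answer: 24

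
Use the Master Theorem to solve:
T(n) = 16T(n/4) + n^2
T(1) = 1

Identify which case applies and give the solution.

a=16, b=4, f(n)=n^2. log_4(16) = 2. Since c=2 = 2, Case 2 applies: T(n) = Θ(n^log_b(a) · log n) = O(n^2 log n).

Answer: O(n^2 log n) - Case 2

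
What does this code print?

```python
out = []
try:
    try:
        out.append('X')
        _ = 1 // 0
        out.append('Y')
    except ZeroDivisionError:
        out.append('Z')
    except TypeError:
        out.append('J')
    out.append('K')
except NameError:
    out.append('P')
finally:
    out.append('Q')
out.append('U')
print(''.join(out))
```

Execution trace: 'X' (inner try body) → 'Z' (inner except ZeroDivisionError) → 'K' (try body, no exception) → 'Q' (finally) → 'U' (after the try/except). Output: XZKQU

Answer: XZKQU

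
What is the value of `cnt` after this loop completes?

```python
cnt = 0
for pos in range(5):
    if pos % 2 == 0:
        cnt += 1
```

Count numbers divisible by 2 in range(5)
`cnt` takes the values: 0 → 1 → 2 → 3

Answer: 3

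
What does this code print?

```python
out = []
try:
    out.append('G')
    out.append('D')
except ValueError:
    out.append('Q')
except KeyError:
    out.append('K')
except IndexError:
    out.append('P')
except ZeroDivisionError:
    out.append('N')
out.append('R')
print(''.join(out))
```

Execution trace: 'G' (try body) → 'D' (try body, no exception) → 'R' (after the try/except). Output: GDR

Answer: GDR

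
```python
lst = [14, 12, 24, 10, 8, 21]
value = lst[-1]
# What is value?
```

Trace:
`lst = [14, 12, 24, 10, 8, 21]` → lst = [14, 12, 24, 10, 8, 21]
`value = lst[-1]` → value = 21
So value = 21

Answer: 21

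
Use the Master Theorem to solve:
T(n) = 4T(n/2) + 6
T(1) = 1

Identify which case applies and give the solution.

a=4, b=2, f(n)=6. log_2(4) = 2. Since c=0 < 2, Case 1 applies: T(n) = Θ(n^log_b(a)) = O(n^2).

Answer: O(n^2) - Case 1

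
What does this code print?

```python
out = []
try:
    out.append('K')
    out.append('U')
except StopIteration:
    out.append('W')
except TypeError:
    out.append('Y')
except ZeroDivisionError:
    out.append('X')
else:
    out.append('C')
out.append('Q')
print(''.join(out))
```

Execution trace: 'K' (try body) → 'U' (try body, no exception) → 'C' (else) → 'Q' (after the try/except). Output: KUCQ

Answer: KUCQ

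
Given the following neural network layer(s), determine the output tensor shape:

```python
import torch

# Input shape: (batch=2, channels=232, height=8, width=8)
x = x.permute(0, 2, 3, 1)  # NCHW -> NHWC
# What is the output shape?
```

Input: (2, 232, 8, 8) -> Output: (2, 8, 8, 232)

Answer: (2, 8, 8, 232)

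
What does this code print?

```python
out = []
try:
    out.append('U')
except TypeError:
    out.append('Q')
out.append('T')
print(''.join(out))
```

Execution trace: 'U' (try body, no exception) → 'T' (after the try/except). Output: UT

Answer: UT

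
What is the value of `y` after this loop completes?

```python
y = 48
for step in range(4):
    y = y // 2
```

Halve 4 times: 48 // 2^4 = 3
`y` takes the values: 48 → 24 → 12 → 6 → 3

Answer: 3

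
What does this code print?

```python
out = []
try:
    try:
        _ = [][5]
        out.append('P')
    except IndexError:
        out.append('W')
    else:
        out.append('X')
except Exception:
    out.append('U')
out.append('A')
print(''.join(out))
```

Execution trace: 'W' (inner except IndexError) → 'A' (after the try/except). Output: WA

Answer: WA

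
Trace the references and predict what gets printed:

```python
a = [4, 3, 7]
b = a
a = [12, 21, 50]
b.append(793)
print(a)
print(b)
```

Key concept: rebinding vs mutation: a is rebound to a new list, b still points at the original.
Step by step:
`a = [4, 3, 7]` → a = [4, 3, 7]
`b = a` → b = [4, 3, 7] (same object as a)
`a = [12, 21, 50]` → a = [12, 21, 50]
`b.append(793)` → b = [4, 3, 7, 793]
`print(a)` → prints [12, 21, 50]
`print(b)` → prints [4, 3, 7, 793]

Answer:
[12, 21, 50]
[4, 3, 7, 793]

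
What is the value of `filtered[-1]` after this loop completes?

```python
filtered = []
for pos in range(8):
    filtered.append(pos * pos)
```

Last element of squares 0 to 7
`filtered` takes the values: [] → [0] → [0, 1] → [0, 1, 4] → [0, 1, 4, 9] → [0, 1, 4, 9, 16] → [0, 1, 4, 9, 16, 25] → [0, 1, 4, 9, 16, 25, 36] → [0, 1, 4, 9, 16, 25, 36, 49]
So `filtered[-1]` = 49

Answer: 49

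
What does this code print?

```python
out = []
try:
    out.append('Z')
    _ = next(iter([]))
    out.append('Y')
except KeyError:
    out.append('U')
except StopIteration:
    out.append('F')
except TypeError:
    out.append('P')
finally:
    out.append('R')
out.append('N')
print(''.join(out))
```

Execution trace: 'Z' (try body) → 'F' (except StopIteration) → 'R' (finally) → 'N' (after the try/except). Output: ZFRN

Answer: ZFRN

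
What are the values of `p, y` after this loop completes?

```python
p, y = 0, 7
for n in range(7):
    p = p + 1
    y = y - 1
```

p goes 0→7, y goes 7→0
`p, y` takes the values: (0, 7) → (1, 7) → (1, 6) → (2, 6) → (2, 5) → (3, 5) → (3, 4) → (4, 4) → (4, 3) → (5, 3) → (5, 2) → (6, 2) → (6, 1) → (7, 1) → (7, 0)

Answer: 7, 0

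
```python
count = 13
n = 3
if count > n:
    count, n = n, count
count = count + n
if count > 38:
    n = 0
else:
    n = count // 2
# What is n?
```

Trace:
`count = 13` → count = 13
`n = 3` → n = 3
`if count > n: ...` → count > n is True → count = 3; n = 13
`count = count + n` → count = 16
`if count > 38: ...` → count > 38 is False, take else branch → n = 8
So n = 8

Answer: 8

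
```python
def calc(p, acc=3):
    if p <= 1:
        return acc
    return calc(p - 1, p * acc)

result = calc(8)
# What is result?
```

Accumulator trace (n, acc): (8, 3) -> (7, 24) -> (6, 168) -> (5, 1008) -> (4, 5040) -> (3, 20160) -> (2, 60480) -> (1, 120960) -> return 120960

Answer: 120960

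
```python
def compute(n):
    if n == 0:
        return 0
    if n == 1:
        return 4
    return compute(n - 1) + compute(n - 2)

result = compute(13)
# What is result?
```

Build up from base cases: compute(0)=0, compute(1)=4, compute(2)=4, compute(3)=8, compute(4)=12, compute(5)=20, compute(6)=32, ..., compute(13)=932

Answer: 932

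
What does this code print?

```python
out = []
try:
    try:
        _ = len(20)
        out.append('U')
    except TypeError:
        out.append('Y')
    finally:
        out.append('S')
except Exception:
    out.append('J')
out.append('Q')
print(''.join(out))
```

Execution trace: 'Y' (inner except TypeError) → 'S' (inner finally) → 'Q' (after the try/except). Output: YSQ

Answer: YSQ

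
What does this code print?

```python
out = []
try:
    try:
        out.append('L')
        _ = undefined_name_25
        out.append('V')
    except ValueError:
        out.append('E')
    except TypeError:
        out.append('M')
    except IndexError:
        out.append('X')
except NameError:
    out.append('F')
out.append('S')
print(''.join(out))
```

Execution trace: 'L' (try body) → 'F' (outer except NameError) → 'S' (after the try/except). Output: LFS

Answer: LFS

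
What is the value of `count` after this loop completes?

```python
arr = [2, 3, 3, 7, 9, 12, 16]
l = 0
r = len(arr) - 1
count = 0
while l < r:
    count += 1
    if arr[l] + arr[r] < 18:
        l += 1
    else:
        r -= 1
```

Steps to find pair summing to 18
`count` takes the values: 0 → 1 → 2 → 3 → 4 → 5 → 6

Answer: 6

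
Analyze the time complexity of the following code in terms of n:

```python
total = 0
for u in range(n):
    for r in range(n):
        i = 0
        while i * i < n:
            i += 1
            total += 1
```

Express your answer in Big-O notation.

Each loop level contributes: n × n × √n. Multiplying the contributions gives O(n^2√n).

Answer: O(n^2√n)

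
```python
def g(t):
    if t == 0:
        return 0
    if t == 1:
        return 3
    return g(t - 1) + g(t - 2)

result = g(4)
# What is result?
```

Build up from base cases: g(0)=0, g(1)=3, g(2)=3, g(3)=6, g(4)=9

Answer: 9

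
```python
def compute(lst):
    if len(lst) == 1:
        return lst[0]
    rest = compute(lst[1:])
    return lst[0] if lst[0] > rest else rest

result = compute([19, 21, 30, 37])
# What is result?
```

Recursive max over [19, 21, 30, 37] = 37

Answer: 37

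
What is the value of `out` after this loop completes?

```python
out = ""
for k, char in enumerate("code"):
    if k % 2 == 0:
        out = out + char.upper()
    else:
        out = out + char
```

Uppercase even positions in 'code'
`out` takes the values: "" → "C" → "Co" → "CoD" → "CoDe"

Answer: "CoDe"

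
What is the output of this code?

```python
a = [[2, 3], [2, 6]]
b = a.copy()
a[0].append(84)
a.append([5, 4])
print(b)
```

Key concept: shallow copy with nested lists.
Step by step:
`a = [[2, 3], [2, 6]]` → a = [[2, 3], [2, 6]]
`b = a.copy()` → b = [[2, 3], [2, 6]]
`a[0].append(84)` → a = [[2, 3, 84], [2, 6]]; b = [[2, 3, 84], [2, 6]]
`a.append([5, 4])` → a = [[2, 3, 84], [2, 6], [5, 4]]
`print(b)` → prints [[2, 3, 84], [2, 6]]

Answer: [[2, 3, 84], [2, 6]]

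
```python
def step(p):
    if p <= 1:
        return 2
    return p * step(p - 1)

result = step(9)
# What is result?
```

step(9) = 9 * 8 * 7 * 6 * 5 * 4 * 3 * 2 * 2 = 725760

Answer: 725760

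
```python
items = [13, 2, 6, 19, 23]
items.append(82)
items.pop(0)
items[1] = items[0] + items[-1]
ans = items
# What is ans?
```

Trace:
`items = [13, 2, 6, 19, 23]` → items = [13, 2, 6, 19, 23]
`items.append(82)` → items = [13, 2, 6, 19, 23, 82]
`items.pop(0)` → items = [2, 6, 19, 23, 82]
`items[1] = items[0] + items[-1]` → items = [2, 84, 19, 23, 82]
`ans = items` → ans = [2, 84, 19, 23, 82]
So ans = [2, 84, 19, 23, 82]

Answer: [2, 84, 19, 23, 82]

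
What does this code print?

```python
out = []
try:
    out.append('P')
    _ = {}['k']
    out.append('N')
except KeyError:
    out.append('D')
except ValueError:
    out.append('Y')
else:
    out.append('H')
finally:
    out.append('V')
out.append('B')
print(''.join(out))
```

Execution trace: 'P' (try body) → 'D' (except KeyError) → 'V' (finally) → 'B' (after the try/except). Output: PDVB

Answer: PDVB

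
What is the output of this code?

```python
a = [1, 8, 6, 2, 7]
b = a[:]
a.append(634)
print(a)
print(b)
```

Key concept: slice [:] creates copy.
Step by step:
`a = [1, 8, 6, 2, 7]` → a = [1, 8, 6, 2, 7]
`b = a[:]` → b = [1, 8, 6, 2, 7]
`a.append(634)` → a = [1, 8, 6, 2, 7, 634]
`print(a)` → prints [1, 8, 6, 2, 7, 634]
`print(b)` → prints [1, 8, 6, 2, 7]

Answer:
[1, 8, 6, 2, 7, 634]
[1, 8, 6, 2, 7]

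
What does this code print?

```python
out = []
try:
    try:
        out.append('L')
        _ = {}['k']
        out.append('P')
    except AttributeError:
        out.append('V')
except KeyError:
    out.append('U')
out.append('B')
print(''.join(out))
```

Execution trace: 'L' (try body) → 'U' (outer except KeyError) → 'B' (after the try/except). Output: LUB

Answer: LUB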